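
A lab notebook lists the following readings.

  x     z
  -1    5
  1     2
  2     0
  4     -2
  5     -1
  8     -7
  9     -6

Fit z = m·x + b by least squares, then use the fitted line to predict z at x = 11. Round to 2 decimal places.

ẑ = -9.16

From the data, Σx·x = 192, Σx = 28, Σ1 = 7.
Moment sums: Σx·z = -126, Σz = -9.
det = 192·7 − 28² = 560.
m = ((-126)·7 − 28·(-9))/560 = -9/8; b = (192·(-9) − 28·(-126))/560 = 45/14.
At x = 11: ẑ = (-9/8)·(11) + (45/14)·(1) = -513/56.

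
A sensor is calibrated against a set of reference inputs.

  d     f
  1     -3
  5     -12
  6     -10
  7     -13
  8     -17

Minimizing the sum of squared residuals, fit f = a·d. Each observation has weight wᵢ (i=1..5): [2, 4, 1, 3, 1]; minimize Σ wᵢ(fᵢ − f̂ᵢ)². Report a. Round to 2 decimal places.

a = -2.05

From the data, Σwᵢ·d·d = 349.
Moment sums: Σwᵢ·d·f = -715.
Hence a = -715 / 349 ≈ -2.04871.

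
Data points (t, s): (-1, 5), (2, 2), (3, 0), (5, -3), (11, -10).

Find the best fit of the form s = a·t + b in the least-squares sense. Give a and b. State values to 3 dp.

Forming AᵀA = [[160, 20]; [20, 5]] and Aᵀs = [-126, -6]ᵀ gives AᵀA·[a, b]ᵀ = Aᵀs.
Δ = 160·5 − 20² = 400.
a = ((-126)·5 − 20·(-6))/400 = -51/40; b = (160·(-6) − 20·(-126))/400 = 39/10.

a = -1.275, b = 3.900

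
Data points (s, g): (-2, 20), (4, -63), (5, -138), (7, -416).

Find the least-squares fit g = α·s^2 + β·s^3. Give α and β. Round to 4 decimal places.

α = 2.0148, β = -1.5010

From the data, Σs^2·s^2 = 3298, Σs^2·s^3 = 20924, Σs^3·s^3 = 137434.
For Xᵀg: Σs^2·g = -24762, Σs^3·g = -164130.
Normal equations: [[3298, 20924]; [20924, 137434]]·[α, β]ᵀ = [-24762, -164130]ᵀ.
det = 3298·137434 − 20924² = 15443556.
α = ((-24762)·137434 − 20924·(-164130))/15443556 = 2592951/1286963; β = (3298·(-164130) − 20924·(-24762))/15443556 = -1931721/1286963.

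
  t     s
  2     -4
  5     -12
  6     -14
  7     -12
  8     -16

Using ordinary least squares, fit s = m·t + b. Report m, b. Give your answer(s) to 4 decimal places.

m = -1.8491, b = -1.2453

Entries of XᵀX: Σt·t = 178, Σt = 28, Σ1 = 5.
Right-hand side: Σt·s = -364, Σs = -58.
XᵀX·[m, b]ᵀ = Xᵀs becomes [[178, 28]; [28, 5]]·[m, b]ᵀ = [-364, -58]ᵀ.
det = 178·5 − 28² = 106.
m = ((-364)·5 − 28·(-58))/106 = -98/53; b = (178·(-58) − 28·(-364))/106 = -66/53.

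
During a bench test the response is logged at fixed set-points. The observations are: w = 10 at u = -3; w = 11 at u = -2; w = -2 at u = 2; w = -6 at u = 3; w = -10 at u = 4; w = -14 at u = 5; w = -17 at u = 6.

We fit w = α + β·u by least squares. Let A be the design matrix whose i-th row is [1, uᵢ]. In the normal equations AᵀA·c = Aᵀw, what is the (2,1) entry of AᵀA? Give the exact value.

15

Row 2 ↔ basis u, column 1 ↔ basis 1, so (AᵀA)_{2,1} = Σᵢ u = (-3)·(1) + (-2)·(1) + (2)·(1) + (3)·(1) + (4)·(1) + (5)·(1) + (6)·(1) = 15.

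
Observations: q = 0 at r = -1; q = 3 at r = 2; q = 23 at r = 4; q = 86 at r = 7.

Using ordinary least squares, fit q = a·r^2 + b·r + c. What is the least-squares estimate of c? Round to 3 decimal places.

Compute the Gram sums: Σr^2·r^2 = 2674, Σr^2·r = 414, Σr^2 = 70, Σr·r = 70, Σr = 12, Σ1 = 4.
Moment sums: Σr^2·q = 4594, Σr·q = 700, Σq = 112.
Normal equations: [[2674, 414, 70]; [414, 70, 12]; [70, 12, 4]]·[a, b, c]ᵀ = [4594, 700, 112]ᵀ.
Row-reducing yields a = 2, b = -22/17, c = -53/17.

c = -3.118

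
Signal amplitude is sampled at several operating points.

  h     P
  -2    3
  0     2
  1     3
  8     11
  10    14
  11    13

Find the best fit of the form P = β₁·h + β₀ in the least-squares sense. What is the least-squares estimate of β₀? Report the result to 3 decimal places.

β₀ = 3.176

Setting ∂/∂β₁ … = 0 gives: 290·β₁ + 28·β₀ = 368;  28·β₁ + 6·β₀ = 46.
Determinant 290·6 − 28² = 956.
β₁ = (368·6 − 28·46)/956 = 230/239; β₀ = (290·46 − 28·368)/956 = 759/239.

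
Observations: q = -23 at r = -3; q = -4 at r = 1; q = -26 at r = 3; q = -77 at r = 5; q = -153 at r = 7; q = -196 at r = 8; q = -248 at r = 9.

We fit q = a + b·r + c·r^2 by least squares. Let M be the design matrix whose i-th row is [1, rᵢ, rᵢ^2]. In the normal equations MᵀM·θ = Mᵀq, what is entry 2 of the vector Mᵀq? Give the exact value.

Entry 2 ↔ basis r, so (Mᵀq)_{2} = Σᵢ (r)·qᵢ = (-3)·(-23) + (1)·(-4) + (3)·(-26) + (5)·(-77) + (7)·(-153) + (8)·(-196) + (9)·(-248) = -5269.

-5269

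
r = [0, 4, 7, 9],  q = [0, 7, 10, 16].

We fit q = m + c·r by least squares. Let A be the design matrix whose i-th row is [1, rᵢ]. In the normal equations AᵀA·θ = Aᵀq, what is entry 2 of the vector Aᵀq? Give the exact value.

242

Entry 2 ↔ basis r, so (Aᵀq)_{2} = Σᵢ (r)·qᵢ = (0)·(0) + (4)·(7) + (7)·(10) + (9)·(16) = 242.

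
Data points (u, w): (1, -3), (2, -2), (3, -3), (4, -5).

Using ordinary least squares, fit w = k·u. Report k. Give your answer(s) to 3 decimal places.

The normal system MᵀM·[k]ᵀ = Mᵀw is [[30]]·[k]ᵀ = [-36]ᵀ.
Hence k = -36 / 30 ≈ -1.2.

k = -1.200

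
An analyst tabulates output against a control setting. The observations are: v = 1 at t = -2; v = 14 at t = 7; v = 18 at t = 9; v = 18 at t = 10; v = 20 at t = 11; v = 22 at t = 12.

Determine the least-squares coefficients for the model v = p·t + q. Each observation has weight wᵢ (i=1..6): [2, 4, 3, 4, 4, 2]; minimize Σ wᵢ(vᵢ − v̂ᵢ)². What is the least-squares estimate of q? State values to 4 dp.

The normal equations are: 1619·p + 159·q = 3002;  159·p + 19·q = 308.
(Σwᵢ·t·t = 1619, Σwᵢ·t = 159, Σwᵢ·1 = 19, Σwᵢ·t·v = 3002, Σwᵢ·v = 308.)
Δ = 1619·19 − 159² = 5480.
p = (3002·19 − 159·308)/5480 = 4033/2740; q = (1619·308 − 159·3002)/5480 = 10667/2740.

q = 3.8931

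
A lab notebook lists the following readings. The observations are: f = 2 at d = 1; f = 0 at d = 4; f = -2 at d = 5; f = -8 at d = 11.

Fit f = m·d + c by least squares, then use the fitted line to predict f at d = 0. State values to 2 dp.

f̂ = 3.37

Entries of AᵀA: Σd·d = 163, Σd = 21, Σ1 = 4.
Right-hand side: Σd·f = -96, Σf = -8.
Normal equations: [[163, 21]; [21, 4]]·[m, c]ᵀ = [-96, -8]ᵀ.
det = 163·4 − 21² = 211.
m = ((-96)·4 − 21·(-8))/211 = -216/211; c = (163·(-8) − 21·(-96))/211 = 712/211.
At d = 0: f̂ = (-216/211)·(0) + (712/211)·(1) = 712/211.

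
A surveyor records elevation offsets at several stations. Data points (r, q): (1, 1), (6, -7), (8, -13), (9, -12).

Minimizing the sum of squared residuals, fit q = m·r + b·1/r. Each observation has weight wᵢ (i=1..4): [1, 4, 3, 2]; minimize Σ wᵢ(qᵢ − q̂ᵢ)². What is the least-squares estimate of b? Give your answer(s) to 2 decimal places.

b = 2.77

AᵀWA·[m, b]ᵀ = AᵀWq reads: 499·m + 10·b = -695;  10·m + (6131/5184)·b = -269/24.
Eliminating b: (6131/5184)·(row 1) − 10·(row 2) gives (2540969/5184)·m = (6131/5184)·(-695) − 10·(-269/24) = -3680005/5184, so m = -3680005/2540969.
Then b = ((-269/24) − 10·(-3680005/2540969))/(6131/5184) = 7034904/2540969.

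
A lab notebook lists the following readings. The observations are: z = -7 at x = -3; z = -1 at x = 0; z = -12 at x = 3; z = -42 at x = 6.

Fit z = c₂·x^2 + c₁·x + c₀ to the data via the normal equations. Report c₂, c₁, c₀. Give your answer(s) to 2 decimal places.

c₂ = -1.00, c₁ = -0.87, c₀ = -0.70

Sums needed: Σx^2·x^2 = 1458, Σx^2·x = 216, Σx^2 = 54, Σx·x = 54, Σx = 6, Σ1 = 4.
For Aᵀz: Σx^2·z = -1683, Σx·z = -267, Σz = -62.
So AᵀA·[c₂, c₁, c₀]ᵀ = Aᵀz: [[1458, 216, 54]; [216, 54, 6]; [54, 6, 4]]·[c₂, c₁, c₀]ᵀ = [-1683, -267, -62]ᵀ.
Inverting the 3×3 Gram matrix, [c₂, c₁, c₀]ᵀ = [-1, -13/15, -7/10]ᵀ.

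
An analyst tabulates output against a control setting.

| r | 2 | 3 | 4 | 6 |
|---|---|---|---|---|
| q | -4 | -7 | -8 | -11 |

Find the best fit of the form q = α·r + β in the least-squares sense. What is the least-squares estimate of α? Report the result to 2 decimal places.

α = -1.66

Forming AᵀA = [[65, 15]; [15, 4]] and Aᵀq = [-127, -30]ᵀ gives AᵀA·[α, β]ᵀ = Aᵀq.
Eliminating β: 4·(row 1) − 15·(row 2) gives 35·α = 4·(-127) − 15·(-30) = -58, so α = -58/35.
Then β = ((-30) − 15·(-58/35))/4 = -9/7.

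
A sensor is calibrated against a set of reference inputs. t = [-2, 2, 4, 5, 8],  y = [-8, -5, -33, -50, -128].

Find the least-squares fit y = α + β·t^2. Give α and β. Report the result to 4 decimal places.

Entries of XᵀX: Σ1 = 5, Σt^2 = 113, Σt^2·t^2 = 5009.
Right-hand side: Σy = -224, Σt^2·y = -10022.
So XᵀX·[α, β]ᵀ = Xᵀy: [[5, 113]; [113, 5009]]·[α, β]ᵀ = [-224, -10022]ᵀ.
Determinant 5·5009 − 113² = 12276.
α = ((-224)·5009 − 113·(-10022))/12276 = 1745/2046; β = (5·(-10022) − 113·(-224))/12276 = -4133/2046.

α = 0.8529, β = -2.0200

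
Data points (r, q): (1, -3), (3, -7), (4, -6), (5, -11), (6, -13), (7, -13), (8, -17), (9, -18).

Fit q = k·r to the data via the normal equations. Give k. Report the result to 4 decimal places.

k = -2.0285

Forming MᵀM = [[281]] and Mᵀq = [-570]ᵀ gives MᵀM·[k]ᵀ = Mᵀq.
Hence k = -570 / 281 ≈ -2.02847.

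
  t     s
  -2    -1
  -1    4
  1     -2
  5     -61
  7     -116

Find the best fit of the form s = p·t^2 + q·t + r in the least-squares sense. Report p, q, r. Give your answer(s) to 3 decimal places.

p = -2.083, q = -2.400, r = 2.933

AᵀA·[p, q, r]ᵀ = Aᵀs reads: 3044·p + 460·q + 80·r = -7211;  460·p + 80·q + 10·r = -1121;  80·p + 10·q + 5·r = -176.
(Σt^2·t^2 = 3044, Σt^2·t = 460, Σt^2 = 80, Σt·t = 80, Σt = 10, Σ1 = 5, Σt^2·s = -7211, Σt·s = -1121, Σs = -176.)
Inverting the 3×3 Gram matrix, [p, q, r]ᵀ = [-25/12, -12/5, 44/15]ᵀ.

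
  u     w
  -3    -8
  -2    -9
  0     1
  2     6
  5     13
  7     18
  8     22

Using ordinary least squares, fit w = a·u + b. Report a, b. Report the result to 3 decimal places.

a = 2.784, b = -0.618

Normal-equation sums: Σu·u = 155, Σu = 17, Σ1 = 7.
And Σu·w = 421, Σw = 43.
MᵀM·[a, b]ᵀ = Mᵀw becomes [[155, 17]; [17, 7]]·[a, b]ᵀ = [421, 43]ᵀ.
Eliminating b: 7·(row 1) − 17·(row 2) gives 796·a = 7·421 − 17·43 = 2216, so a = 554/199.
Then b = (43 − 17·(554/199))/7 = -123/199.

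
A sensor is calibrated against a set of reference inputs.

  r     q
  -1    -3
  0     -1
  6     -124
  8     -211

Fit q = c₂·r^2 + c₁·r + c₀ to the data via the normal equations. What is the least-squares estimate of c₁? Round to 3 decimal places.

Compute the Gram sums: Σr^2·r^2 = 5393, Σr^2·r = 727, Σr^2 = 101, Σr·r = 101, Σr = 13, Σ1 = 4.
For Aᵀq: Σr^2·q = -17971, Σr·q = -2429, Σq = -339.
Row-reducing yields c₂ = -263/89, c₁ = -1128/445, c₀ = -844/445.

c₁ = -2.535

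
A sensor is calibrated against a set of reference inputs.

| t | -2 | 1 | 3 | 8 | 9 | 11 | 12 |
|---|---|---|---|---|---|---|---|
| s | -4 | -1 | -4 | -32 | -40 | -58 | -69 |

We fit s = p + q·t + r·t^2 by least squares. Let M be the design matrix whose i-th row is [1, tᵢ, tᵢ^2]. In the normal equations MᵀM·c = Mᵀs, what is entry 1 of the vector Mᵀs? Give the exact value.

Entry 1 ↔ basis 1, so (Mᵀs)_{1} = Σᵢ sᵢ = (1)·(-4) + (1)·(-1) + (1)·(-4) + (1)·(-32) + (1)·(-40) + (1)·(-58) + (1)·(-69) = -208.

-208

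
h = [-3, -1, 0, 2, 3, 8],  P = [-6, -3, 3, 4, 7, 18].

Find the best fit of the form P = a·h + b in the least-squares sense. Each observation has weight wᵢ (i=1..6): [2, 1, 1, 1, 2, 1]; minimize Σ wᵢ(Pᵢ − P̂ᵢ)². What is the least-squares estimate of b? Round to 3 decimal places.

b = 0.557

The normal system AᵀWA·[a, b]ᵀ = AᵀWP is [[105, 9]; [9, 8]]·[a, b]ᵀ = [233, 24]ᵀ.
Δ = 105·8 − 9² = 759.
a = (233·8 − 9·24)/759 = 1648/759; b = (105·24 − 9·233)/759 = 141/253.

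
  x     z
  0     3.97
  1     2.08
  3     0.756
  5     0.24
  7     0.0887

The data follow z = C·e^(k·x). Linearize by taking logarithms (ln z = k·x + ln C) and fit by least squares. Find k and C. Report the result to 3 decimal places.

k = -0.541, C = 3.771

Let Y = ln z. Fitting Y = k·x + ln C by least squares:
XᵀX = [[84.0000, 16.0000]; [16.0000, 5]], rhs = [-24.1998, -2.0182]ᵀ  (here Σx = 16.0000, Σ(x)² = 84.0000, Σln z = -2.0182, Σx·ln z = -24.1998).
Solving (det = 164.0000): k = -0.54090, ln C = 1.32725, so C = exp(1.32725) = 3.77066.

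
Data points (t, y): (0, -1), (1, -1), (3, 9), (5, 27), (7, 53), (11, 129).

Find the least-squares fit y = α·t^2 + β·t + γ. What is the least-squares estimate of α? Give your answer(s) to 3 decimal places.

The normal system XᵀX·[α, β, γ]ᵀ = Xᵀy is [[17749, 1827, 205]; [1827, 205, 27]; [205, 27, 6]]·[α, β, γ]ᵀ = [18961, 1951, 216]ᵀ.
Solving the 3×3 system (Gaussian elimination) gives α = 61131/59305, β = 33133/59305, γ = -102761/59305.

α = 1.031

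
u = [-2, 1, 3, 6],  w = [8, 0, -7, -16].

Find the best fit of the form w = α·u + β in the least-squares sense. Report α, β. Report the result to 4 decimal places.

From the data, Σu·u = 50, Σu = 8, Σ1 = 4.
Moment sums: Σu·w = -133, Σw = -15.
Normal equations: [[50, 8]; [8, 4]]·[α, β]ᵀ = [-133, -15]ᵀ.
Δ = 50·4 − 8² = 136.
α = ((-133)·4 − 8·(-15))/136 = -103/34; β = (50·(-15) − 8·(-133))/136 = 157/68.

α = -3.0294, β = 2.3088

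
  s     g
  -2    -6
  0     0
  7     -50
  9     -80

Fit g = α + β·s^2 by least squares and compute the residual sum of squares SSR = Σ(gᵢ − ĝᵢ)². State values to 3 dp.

XᵀX·[α, β]ᵀ = Xᵀg reads: 4·α + 134·β = -136;  134·α + 8978·β = -8954.
(Σ1 = 4, Σs^2 = 134, Σs^2·s^2 = 8978, Σg = -136, Σs^2·g = -8954.)
Δ = 4·8978 − 134² = 17956.
α = ((-136)·8978 − 134·(-8954))/17956 = -79/67; β = (4·(-8954) − 134·(-136))/17956 = -4398/4489.
Residuals: -4049/4489, 79/67, -3655/4489, 2411/4489; SSR = 14164/4489.

SSR = 3.155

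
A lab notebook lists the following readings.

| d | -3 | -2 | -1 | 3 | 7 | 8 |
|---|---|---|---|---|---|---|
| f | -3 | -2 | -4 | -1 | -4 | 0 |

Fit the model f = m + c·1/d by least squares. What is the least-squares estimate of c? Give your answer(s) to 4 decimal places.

c = 1.7688

The normal equations are: 6·m + (-69/56)·c = -14;  (-69/56)·m + (42569/28224)·c = 107/21.
(Σ1 = 6, Σ1/d = -69/56, Σ1/d·1/d = 42569/28224, Σf = -14, Σ1/d·f = 107/21.)
Determinant 6·(42569/28224) − (-69/56)² = 70855/9408.
m = ((-14)·(42569/28224) − (-69/56)·(107/21))/(70855/9408) = -418774/212565; c = (6·(107/21) − (-69/56)·(-14))/(70855/9408) = 125328/70855.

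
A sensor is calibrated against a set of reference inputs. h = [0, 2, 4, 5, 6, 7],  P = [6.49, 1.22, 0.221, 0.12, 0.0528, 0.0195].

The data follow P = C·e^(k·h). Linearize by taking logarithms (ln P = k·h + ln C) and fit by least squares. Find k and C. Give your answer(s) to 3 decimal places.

k = -0.815, C = 6.369

With ln Pᵢ as the transformed response and hᵢ as the regressor:
XᵀX = [[130.0000, 24.0000]; [24.0000, 6]], rhs = [-61.4508, -8.4393]ᵀ  (here Σh = 24.0000, Σ(h)² = 130.0000, Σln P = -8.4393, Σh·ln P = -61.4508).
Slope k = (n·Σh·ln P − Σh·Σln P)/(n·Σ(h)² − (Σh)²) = (6·-61.4508 − 24.0000·-8.4393)/204.0000 = -0.81452; ln C = (Σln P − k·Σh)/n = 1.85151, so C = exp(1.85151) = 6.36941.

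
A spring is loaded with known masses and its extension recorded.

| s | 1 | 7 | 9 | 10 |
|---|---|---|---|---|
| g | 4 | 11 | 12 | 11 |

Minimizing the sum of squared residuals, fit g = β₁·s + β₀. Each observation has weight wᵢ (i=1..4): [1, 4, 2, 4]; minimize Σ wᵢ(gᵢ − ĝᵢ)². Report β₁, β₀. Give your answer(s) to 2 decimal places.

β₁ = 0.71, β₀ = 4.91

With design matrix A, AᵀWA = [[759, 87]; [87, 11]] and AᵀWg = [968, 116]ᵀ.
Eliminating β₀: 11·(row 1) − 87·(row 2) gives 780·β₁ = 11·968 − 87·116 = 556, so β₁ = 139/195.
Then β₀ = (116 − 87·(139/195))/11 = 319/65.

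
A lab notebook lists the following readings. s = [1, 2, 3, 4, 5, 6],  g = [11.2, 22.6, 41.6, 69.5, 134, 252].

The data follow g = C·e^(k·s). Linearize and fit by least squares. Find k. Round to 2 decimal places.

Let Y = ln g. Fitting Y = k·s + ln C by least squares:
XᵀX = [[91.0000, 21.0000]; [21.0000, 6]], rhs = [94.4672, 23.9306]ᵀ  (here Σs = 21.0000, Σ(s)² = 91.0000, Σln g = 23.9306, Σs·ln g = 94.4672).
Slope k = (n·Σs·ln g − Σs·Σln g)/(n·Σ(s)² − (Σs)²) = (6·94.4672 − 21.0000·23.9306)/105.0000 = 0.61201; ln C = (Σln g − k·Σs)/n = 1.84638.

k = 0.61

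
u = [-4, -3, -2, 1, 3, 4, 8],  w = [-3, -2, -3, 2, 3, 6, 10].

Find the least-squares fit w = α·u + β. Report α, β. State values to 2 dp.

α = 1.13, β = 0.73

From the data, Σu·u = 119, Σu = 7, Σ1 = 7.
Right-hand side: Σu·w = 139, Σw = 13.
Normal equations: [[119, 7]; [7, 7]]·[α, β]ᵀ = [139, 13]ᵀ.
Eliminating β: 7·(row 1) − 7·(row 2) gives 784·α = 7·139 − 7·13 = 882, so α = 9/8.
Then β = (13 − 7·(9/8))/7 = 41/56.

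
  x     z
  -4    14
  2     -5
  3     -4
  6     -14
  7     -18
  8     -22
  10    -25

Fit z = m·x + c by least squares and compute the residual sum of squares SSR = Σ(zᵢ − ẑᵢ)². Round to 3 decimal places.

Forming AᵀA = [[278, 32]; [32, 7]] and Aᵀz = [-714, -74]ᵀ gives AᵀA·[m, c]ᵀ = Aᵀz.
det = 278·7 − 32² = 922.
m = ((-714)·7 − 32·(-74))/922 = -1315/461; c = (278·(-74) − 32·(-714))/922 = 1138/461.
Residuals: 56/461, -813/461, 963/461, 298/461, -231/461, -760/461, 487/461; SSR = 5528/461.

SSR = 11.991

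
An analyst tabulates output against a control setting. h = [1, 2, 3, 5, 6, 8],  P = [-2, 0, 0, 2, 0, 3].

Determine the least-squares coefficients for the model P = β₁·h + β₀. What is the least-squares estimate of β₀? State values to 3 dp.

β₀ = -1.833

The normal equations are: 139·β₁ + 25·β₀ = 32;  25·β₁ + 6·β₀ = 3.
(Σh·h = 139, Σh = 25, Σ1 = 6, Σh·P = 32, ΣP = 3.)
Determinant 139·6 − 25² = 209.
β₁ = (32·6 − 25·3)/209 = 117/209; β₀ = (139·3 − 25·32)/209 = -383/209.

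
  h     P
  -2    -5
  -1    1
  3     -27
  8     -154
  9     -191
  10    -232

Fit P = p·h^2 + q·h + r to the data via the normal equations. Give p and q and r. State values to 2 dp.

p = -2.06, q = -2.57, r = -0.80

Compute the Gram sums: Σh^2·h^2 = 20755, Σh^2·h = 2259, Σh^2 = 259, Σh·h = 259, Σh = 27, Σ1 = 6.
Moment sums: Σh^2·P = -48789, Σh·P = -5343, ΣP = -608.
Normal equations: [[20755, 2259, 259]; [2259, 259, 27]; [259, 27, 6]]·[p, q, r]ᵀ = [-48789, -5343, -608]ᵀ.
Inverting the 3×3 Gram matrix, [p, q, r]ᵀ = [-746999/362392, -930273/362392, -36338/45299]ᵀ.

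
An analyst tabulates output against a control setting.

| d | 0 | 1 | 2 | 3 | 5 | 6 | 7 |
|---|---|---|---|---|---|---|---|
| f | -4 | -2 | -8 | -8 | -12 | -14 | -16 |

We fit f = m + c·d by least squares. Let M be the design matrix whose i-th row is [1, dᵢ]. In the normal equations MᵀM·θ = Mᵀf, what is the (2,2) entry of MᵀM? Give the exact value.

Row 2 ↔ basis d, column 2 ↔ basis d, so (MᵀM)_{2,2} = Σᵢ (d)·(d) = (0)·(0) + (1)·(1) + (2)·(2) + (3)·(3) + (5)·(5) + (6)·(6) + (7)·(7) = 124.

124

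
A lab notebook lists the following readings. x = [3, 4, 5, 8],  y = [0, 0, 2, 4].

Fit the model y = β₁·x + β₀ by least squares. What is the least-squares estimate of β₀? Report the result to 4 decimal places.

Compute the Gram sums: Σx·x = 114, Σx = 20, Σ1 = 4.
Right-hand side: Σx·y = 42, Σy = 6.
AᵀA·[β₁, β₀]ᵀ = Aᵀy becomes [[114, 20]; [20, 4]]·[β₁, β₀]ᵀ = [42, 6]ᵀ.
Δ = 114·4 − 20² = 56.
β₁ = (42·4 − 20·6)/56 = 6/7; β₀ = (114·6 − 20·42)/56 = -39/14.

β₀ = -2.7857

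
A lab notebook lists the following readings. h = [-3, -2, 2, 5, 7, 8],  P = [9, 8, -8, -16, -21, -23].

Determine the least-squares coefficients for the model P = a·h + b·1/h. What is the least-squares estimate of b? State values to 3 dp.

b = -4.136

Sums needed: Σh·h = 155, Σh·1/h = 6, Σ1/h·1/h = 484849/705600.
And Σh·P = -470, Σ1/h·P = -803/40.
XᵀX·[a, b]ᵀ = XᵀP becomes [[155, 6]; [6, 484849/705600]]·[a, b]ᵀ = [-470, -803/40]ᵀ.
Δ = 155·(484849/705600) − 6² = 9949999/141120.
a = ((-470)·(484849/705600) − 6·(-803/40))/(9949999/141120) = -28577902/9949999; b = (155·(-803/40) − 6·(-470))/(9949999/141120) = -41154120/9949999.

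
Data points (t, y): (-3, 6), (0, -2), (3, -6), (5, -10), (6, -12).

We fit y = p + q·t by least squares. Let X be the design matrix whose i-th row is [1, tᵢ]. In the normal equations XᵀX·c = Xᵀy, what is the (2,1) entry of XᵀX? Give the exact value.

11

Row 2 ↔ basis t, column 1 ↔ basis 1, so (XᵀX)_{2,1} = Σᵢ t = (-3)·(1) + (0)·(1) + (3)·(1) + (5)·(1) + (6)·(1) = 11.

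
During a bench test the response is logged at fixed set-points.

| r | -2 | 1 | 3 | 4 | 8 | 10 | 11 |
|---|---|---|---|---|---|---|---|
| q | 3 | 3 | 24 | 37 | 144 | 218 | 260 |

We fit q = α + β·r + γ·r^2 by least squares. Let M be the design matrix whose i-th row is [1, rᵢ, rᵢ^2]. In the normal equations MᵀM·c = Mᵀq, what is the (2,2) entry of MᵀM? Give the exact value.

315

Row 2 ↔ basis r, column 2 ↔ basis r, so (MᵀM)_{2,2} = Σᵢ (r)·(r) = (-2)·(-2) + (1)·(1) + (3)·(3) + (4)·(4) + (8)·(8) + (10)·(10) + (11)·(11) = 315.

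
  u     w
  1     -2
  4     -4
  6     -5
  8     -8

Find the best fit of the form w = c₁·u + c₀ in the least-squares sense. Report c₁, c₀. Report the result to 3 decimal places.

Entries of MᵀM: Σu·u = 117, Σu = 19, Σ1 = 4.
And Σu·w = -112, Σw = -19.
Normal equations: [[117, 19]; [19, 4]]·[c₁, c₀]ᵀ = [-112, -19]ᵀ.
Δ = 117·4 − 19² = 107.
c₁ = ((-112)·4 − 19·(-19))/107 = -87/107; c₀ = (117·(-19) − 19·(-112))/107 = -95/107.

c₁ = -0.813, c₀ = -0.888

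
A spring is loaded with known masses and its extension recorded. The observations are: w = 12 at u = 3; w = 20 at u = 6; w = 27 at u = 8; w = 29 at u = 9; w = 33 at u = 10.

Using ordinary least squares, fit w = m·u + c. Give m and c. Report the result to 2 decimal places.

Setting ∂/∂m … = 0 gives: 290·m + 36·c = 963;  36·m + 5·c = 121.
Eliminating c: 5·(row 1) − 36·(row 2) gives 154·m = 5·963 − 36·121 = 459, so m = 459/154.
Then c = (121 − 36·(459/154))/5 = 211/77.

m = 2.98, c = 2.74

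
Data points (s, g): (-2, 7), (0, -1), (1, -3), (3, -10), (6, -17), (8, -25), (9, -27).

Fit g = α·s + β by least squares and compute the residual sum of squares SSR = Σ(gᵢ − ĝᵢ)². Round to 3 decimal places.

From the data, Σs·s = 195, Σs = 25, Σ1 = 7.
Moment sums: Σs·g = -592, Σg = -76.
Eliminating β: 7·(row 1) − 25·(row 2) gives 740·α = 7·(-592) − 25·(-76) = -2244, so α = -561/185.
Then β = ((-76) − 25·(-561/185))/7 = -1/37.
Residuals: 178/185, -36/37, 11/185, -162/185, 226/185, -132/185, 59/185; SSR = 878/185.

SSR = 4.746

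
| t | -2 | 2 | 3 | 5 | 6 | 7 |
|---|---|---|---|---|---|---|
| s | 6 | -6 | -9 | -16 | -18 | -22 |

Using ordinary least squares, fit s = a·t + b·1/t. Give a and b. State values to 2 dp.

a = -3.12, b = 0.54

Sums needed: Σt·t = 127, Σt·1/t = 6, Σ1/t·1/t = 30839/44100.
And Σt·s = -393, Σ1/t·s = -642/35.
XᵀX·[a, b]ᵀ = Xᵀs becomes [[127, 6]; [6, 30839/44100]]·[a, b]ᵀ = [-393, -642/35]ᵀ.
Eliminating b: (30839/44100)·(row 1) − 6·(row 2) gives (2328953/44100)·a = (30839/44100)·(-393) − 6·(-642/35) = -2422069/14700, so a = -7266207/2328953.
Then b = ((-642/35) − 6·(-7266207/2328953))/(30839/44100) = 1254960/2328953.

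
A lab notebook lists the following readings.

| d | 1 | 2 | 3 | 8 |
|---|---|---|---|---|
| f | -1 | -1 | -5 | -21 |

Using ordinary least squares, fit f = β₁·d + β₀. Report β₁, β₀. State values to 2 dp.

Setting ∂/∂β₁ … = 0 gives: 78·β₁ + 14·β₀ = -186;  14·β₁ + 4·β₀ = -28.
(Σd·d = 78, Σd = 14, Σ1 = 4, Σd·f = -186, Σf = -28.)
Determinant 78·4 − 14² = 116.
β₁ = ((-186)·4 − 14·(-28))/116 = -88/29; β₀ = (78·(-28) − 14·(-186))/116 = 105/29.

β₁ = -3.03, β₀ = 3.62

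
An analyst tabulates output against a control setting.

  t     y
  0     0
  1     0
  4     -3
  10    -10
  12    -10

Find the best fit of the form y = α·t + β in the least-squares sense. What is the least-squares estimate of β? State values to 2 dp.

Compute the Gram sums: Σt·t = 261, Σt = 27, Σ1 = 5.
And Σt·y = -232, Σy = -23.
Eliminating β: 5·(row 1) − 27·(row 2) gives 576·α = 5·(-232) − 27·(-23) = -539, so α = -539/576.
Then β = ((-23) − 27·(-539/576))/5 = 29/64.

β = 0.45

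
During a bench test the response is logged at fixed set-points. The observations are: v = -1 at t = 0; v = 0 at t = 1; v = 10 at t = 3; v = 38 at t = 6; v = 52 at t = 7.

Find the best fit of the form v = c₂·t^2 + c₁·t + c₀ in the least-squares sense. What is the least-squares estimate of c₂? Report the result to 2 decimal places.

With design matrix A, AᵀA = [[3779, 587, 95]; [587, 95, 17]; [95, 17, 5]] and Aᵀv = [4006, 622, 99]ᵀ.
Inverting the 3×3 Gram matrix, [c₂, c₁, c₀]ᵀ = [343/346, 661/1038, -623/519]ᵀ.

c₂ = 0.99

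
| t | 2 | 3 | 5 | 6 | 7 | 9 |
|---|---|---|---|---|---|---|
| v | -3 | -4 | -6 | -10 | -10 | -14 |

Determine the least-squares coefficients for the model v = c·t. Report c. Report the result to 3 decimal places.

Normal-equation sums: Σt·t = 204.
Moment sums: Σt·v = -304.
Hence c = -304 / 204 ≈ -1.4902.

c = -1.490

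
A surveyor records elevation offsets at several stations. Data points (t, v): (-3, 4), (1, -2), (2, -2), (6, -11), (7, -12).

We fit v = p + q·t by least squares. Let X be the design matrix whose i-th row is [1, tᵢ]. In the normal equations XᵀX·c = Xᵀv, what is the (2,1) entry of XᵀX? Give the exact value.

Row 2 ↔ basis t, column 1 ↔ basis 1, so (XᵀX)_{2,1} = Σᵢ t = (-3)·(1) + (1)·(1) + (2)·(1) + (6)·(1) + (7)·(1) = 13.

13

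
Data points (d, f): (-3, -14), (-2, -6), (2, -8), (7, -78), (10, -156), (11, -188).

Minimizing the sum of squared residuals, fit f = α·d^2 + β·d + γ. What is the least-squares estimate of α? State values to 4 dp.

α = -1.5095

AᵀA·[α, β, γ]ᵀ = Aᵀf reads: 27155·α + 2647·β + 287·γ = -42352;  2647·α + 287·β + 25·γ = -4136;  287·α + 25·β + 6·γ = -450.
Row-reducing yields α = -263391/174494, β = -67311/174494, γ = -103859/87247.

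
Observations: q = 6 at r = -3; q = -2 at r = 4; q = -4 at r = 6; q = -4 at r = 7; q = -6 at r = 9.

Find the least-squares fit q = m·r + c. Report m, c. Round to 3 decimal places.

m = -1.009, c = 2.643

The normal equations are: 191·m + 23·c = -132;  23·m + 5·c = -10.
Δ = 191·5 − 23² = 426.
m = ((-132)·5 − 23·(-10))/426 = -215/213; c = (191·(-10) − 23·(-132))/426 = 563/213.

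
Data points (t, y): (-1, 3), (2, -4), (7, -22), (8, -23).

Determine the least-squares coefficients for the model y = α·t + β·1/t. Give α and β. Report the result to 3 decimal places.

α = -2.982, β = 0.706

Sums needed: Σt·t = 118, Σt·1/t = 4, Σ1/t·1/t = 4033/3136.
And Σt·y = -349, Σ1/t·y = -617/56.
AᵀA·[α, β]ᵀ = Aᵀy becomes [[118, 4]; [4, 4033/3136]]·[α, β]ᵀ = [-349, -617/56]ᵀ.
Eliminating β: (4033/3136)·(row 1) − 4·(row 2) gives (212859/1568)·α = (4033/3136)·(-349) − 4·(-617/56) = -1269309/3136, so α = -423103/141906.
Then β = ((-617/56) − 4·(-423103/141906))/(4033/3136) = 50120/70953.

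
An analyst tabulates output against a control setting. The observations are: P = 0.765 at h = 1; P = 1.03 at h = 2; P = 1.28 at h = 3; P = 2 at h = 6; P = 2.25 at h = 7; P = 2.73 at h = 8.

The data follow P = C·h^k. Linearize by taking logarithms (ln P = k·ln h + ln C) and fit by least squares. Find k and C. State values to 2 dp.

k = 0.60, C = 0.71

Taking logs, ln P = k·ln h + ln C, so regress ln P on ln h.
Σln h = 7.6089, Σ(ln h)² = 13.0084, Σln P = 2.5169, Σln h·ln P = 5.2000.
Equations: 13.0084·k + 7.6089·ln C = 5.2000;  7.6089·k + 6·ln C = 2.5169.
Slope k = (n·Σln h·ln P − Σln h·Σln P)/(n·Σ(ln h)² − (Σln h)²) = (6·5.2000 − 7.6089·2.5169)/20.1558 = 0.59781; ln C = (Σln P − k·Σln h)/n = -0.33862, so C = exp(-0.33862) = 0.71275.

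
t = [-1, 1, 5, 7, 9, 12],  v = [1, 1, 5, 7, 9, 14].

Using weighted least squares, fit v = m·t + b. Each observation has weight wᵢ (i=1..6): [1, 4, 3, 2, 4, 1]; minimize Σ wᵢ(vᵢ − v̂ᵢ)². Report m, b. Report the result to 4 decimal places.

m = 1.0030, b = 0.2505

Entries of XᵀWX: Σwᵢ·t·t = 646, Σwᵢ·t = 80, Σwᵢ·1 = 15.
Right-hand side: Σwᵢ·t·v = 668, Σwᵢ·v = 84.
So XᵀWX·[m, b]ᵀ = XᵀWv: [[646, 80]; [80, 15]]·[m, b]ᵀ = [668, 84]ᵀ.
Determinant 646·15 − 80² = 3290.
m = (668·15 − 80·84)/3290 = 330/329; b = (646·84 − 80·668)/3290 = 412/1645.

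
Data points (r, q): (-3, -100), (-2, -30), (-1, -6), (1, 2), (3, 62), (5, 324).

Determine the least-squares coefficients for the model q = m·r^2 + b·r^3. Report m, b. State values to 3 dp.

Normal-equation sums: Σr^2·r^2 = 805, Σr^2·r^3 = 3093, Σr^3·r^3 = 17149.
Moment sums: Σr^2·q = 7634, Σr^3·q = 45122.
MᵀM·[m, b]ᵀ = Mᵀq becomes [[805, 3093]; [3093, 17149]]·[m, b]ᵀ = [7634, 45122]ᵀ.
Eliminating b: 17149·(row 1) − 3093·(row 2) gives 4238296·m = 17149·7634 − 3093·45122 = -8646880, so m = -1080860/529787.
Then b = (45122 − 3093·(-1080860/529787))/17149 = 1588906/529787.

m = -2.040, b = 2.999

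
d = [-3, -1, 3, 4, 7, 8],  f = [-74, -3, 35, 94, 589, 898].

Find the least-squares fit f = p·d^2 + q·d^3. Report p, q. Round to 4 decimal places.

p = -2.1730, q = 2.0260

Compute the Gram sums: Σd^2·d^2 = 6916, Σd^2·d^3 = 50598, Σd^3·d^3 = 385348.
Moment sums: Σd^2·f = 87483, Σd^3·f = 670765.
So XᵀX·[p, q]ᵀ = Xᵀf: [[6916, 50598]; [50598, 385348]]·[p, q]ᵀ = [87483, 670765]ᵀ.
Determinant 6916·385348 − 50598² = 104909164.
p = (87483·385348 − 50598·670765)/104909164 = -113984193/52454582; q = (6916·670765 − 50598·87483)/104909164 = 106272953/52454582.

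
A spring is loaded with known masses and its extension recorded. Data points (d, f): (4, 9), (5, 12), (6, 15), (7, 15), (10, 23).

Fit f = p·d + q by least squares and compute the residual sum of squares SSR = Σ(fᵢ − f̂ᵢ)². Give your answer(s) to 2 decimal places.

SSR = 2.82

The normal equations are: 226·p + 32·q = 521;  32·p + 5·q = 74.
(Σd·d = 226, Σd = 32, Σ1 = 5, Σd·f = 521, Σf = 74.)
det = 226·5 − 32² = 106.
p = (521·5 − 32·74)/106 = 237/106; q = (226·74 − 32·521)/106 = 26/53.
Residuals: -23/53, 35/106, 58/53, -121/106, 8/53; SSR = 299/106.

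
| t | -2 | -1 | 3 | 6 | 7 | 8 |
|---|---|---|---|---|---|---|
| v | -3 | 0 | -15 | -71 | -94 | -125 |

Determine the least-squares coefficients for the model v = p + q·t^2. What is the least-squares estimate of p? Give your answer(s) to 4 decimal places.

p = 3.1255

With design matrix A, AᵀA = [[6, 163]; [163, 7891]] and Aᵀv = [-308, -15309]ᵀ.
det = 6·7891 − 163² = 20777.
p = ((-308)·7891 − 163·(-15309))/20777 = 64939/20777; q = (6·(-15309) − 163·(-308))/20777 = -41650/20777.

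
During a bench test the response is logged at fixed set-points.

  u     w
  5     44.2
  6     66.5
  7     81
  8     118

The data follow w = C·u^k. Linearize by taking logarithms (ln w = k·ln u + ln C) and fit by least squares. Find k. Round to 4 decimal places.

k = 2.0041

With ln wᵢ as the transformed response and ln uᵢ as the regressor:
Σln u = 7.4265, Σ(ln u)² = 13.9113, Σln w = 17.1511, Σln u·ln w = 32.0897.
Normal system: [[13.9113, 7.4265]; [7.4265, 4]]·[k, ln C]ᵀ = [32.0897, 17.1511]ᵀ.
Slope k = (n·Σln u·ln w − Σln u·Σln w)/(n·Σ(ln u)² − (Σln u)²) = (4·32.0897 − 7.4265·17.1511)/0.4917 = 2.00409; ln C = (Σln w − k·Σln u)/n = 0.56690.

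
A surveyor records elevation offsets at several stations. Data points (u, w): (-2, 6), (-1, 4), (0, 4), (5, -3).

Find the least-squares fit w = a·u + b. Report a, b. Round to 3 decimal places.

a = -1.259, b = 3.379

Sums needed: Σu·u = 30, Σu = 2, Σ1 = 4.
For Mᵀw: Σu·w = -31, Σw = 11.
MᵀM·[a, b]ᵀ = Mᵀw becomes [[30, 2]; [2, 4]]·[a, b]ᵀ = [-31, 11]ᵀ.
Eliminating b: 4·(row 1) − 2·(row 2) gives 116·a = 4·(-31) − 2·11 = -146, so a = -73/58.
Then b = (11 − 2·(-73/58))/4 = 98/29.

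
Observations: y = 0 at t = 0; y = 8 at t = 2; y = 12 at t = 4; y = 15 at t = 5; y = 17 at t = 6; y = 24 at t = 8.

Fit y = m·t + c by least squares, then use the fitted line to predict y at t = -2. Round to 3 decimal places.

Normal-equation sums: Σt·t = 145, Σt = 25, Σ1 = 6.
Right-hand side: Σt·y = 433, Σy = 76.
Normal equations: [[145, 25]; [25, 6]]·[m, c]ᵀ = [433, 76]ᵀ.
Eliminating c: 6·(row 1) − 25·(row 2) gives 245·m = 6·433 − 25·76 = 698, so m = 698/245.
Then c = (76 − 25·(698/245))/6 = 39/49.
At t = -2: ŷ = (698/245)·(-2) + (39/49)·(1) = -1201/245.

ŷ = -4.902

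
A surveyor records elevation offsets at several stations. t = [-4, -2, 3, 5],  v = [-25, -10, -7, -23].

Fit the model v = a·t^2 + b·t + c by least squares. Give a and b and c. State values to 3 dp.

a = -1.107, b = 1.418, c = -2.013

Sums needed: Σt^2·t^2 = 978, Σt^2·t = 80, Σt^2 = 54, Σt·t = 54, Σt = 2, Σ1 = 4.
For Mᵀv: Σt^2·v = -1078, Σt·v = -16, Σv = -65.
Normal equations: [[978, 80, 54]; [80, 54, 2]; [54, 2, 4]]·[a, b, c]ᵀ = [-1078, -16, -65]ᵀ.
Row-reducing yields a = -31/28, b = 2105/1484, c = -2987/1484.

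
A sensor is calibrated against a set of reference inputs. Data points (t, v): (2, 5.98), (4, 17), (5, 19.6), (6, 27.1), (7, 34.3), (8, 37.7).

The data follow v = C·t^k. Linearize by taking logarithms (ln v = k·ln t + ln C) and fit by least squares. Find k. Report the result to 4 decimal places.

With ln vᵢ as the transformed response and ln tᵢ as the regressor:
XᵀX = [[16.3136, 9.5060]; [9.5060, 6]], rhs = [30.2949, 18.0615]ᵀ  (here Σln t = 9.5060, Σ(ln t)² = 16.3136, Σln v = 18.0615, Σln t·ln v = 30.2949).
Slope k = (n·Σln t·ln v − Σln t·Σln v)/(n·Σ(ln t)² − (Σln t)²) = (6·30.2949 − 9.5060·18.0615)/7.5177 = 1.34046; ln C = (Σln v − k·Σln t)/n = 0.88652.

k = 1.3405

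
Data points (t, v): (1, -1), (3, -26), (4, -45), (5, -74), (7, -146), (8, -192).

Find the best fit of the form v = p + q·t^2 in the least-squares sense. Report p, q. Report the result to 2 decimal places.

Setting ∂/∂p … = 0 gives: 6·p + 164·q = -484;  164·p + 7460·q = -22247.
Eliminating q: 7460·(row 1) − 164·(row 2) gives 17864·p = 7460·(-484) − 164·(-22247) = 37868, so p = 9467/4466.
Then q = ((-22247) − 164·(9467/4466))/7460 = -27053/8932.

p = 2.12, q = -3.03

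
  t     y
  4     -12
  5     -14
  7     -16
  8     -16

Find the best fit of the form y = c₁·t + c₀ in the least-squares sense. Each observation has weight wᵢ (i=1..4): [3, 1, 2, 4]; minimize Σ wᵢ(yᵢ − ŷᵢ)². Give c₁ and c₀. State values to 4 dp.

Sums needed: Σwᵢ·t·t = 427, Σwᵢ·t = 63, Σwᵢ·1 = 10.
For XᵀWy: Σwᵢ·t·y = -950, Σwᵢ·y = -146.
Eliminating c₀: 10·(row 1) − 63·(row 2) gives 301·c₁ = 10·(-950) − 63·(-146) = -302, so c₁ = -302/301.
Then c₀ = ((-146) − 63·(-302/301))/10 = -356/43.

c₁ = -1.0033, c₀ = -8.2791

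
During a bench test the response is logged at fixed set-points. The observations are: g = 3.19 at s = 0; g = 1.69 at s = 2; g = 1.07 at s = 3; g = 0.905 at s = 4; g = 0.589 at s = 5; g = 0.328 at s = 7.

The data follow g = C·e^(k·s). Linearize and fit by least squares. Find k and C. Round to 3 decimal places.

k = -0.326, C = 3.138

With ln gᵢ as the transformed response and sᵢ as the regressor:
Sums: Σs = 21.0000, Σ(s)² = 103.0000, Σln g = 0.0085, Σs·ln g = -9.5967.
Normal system: [[103.0000, 21.0000]; [21.0000, 6]]·[k, ln C]ᵀ = [-9.5967, 0.0085]ᵀ.
Slope k = (n·Σs·ln g − Σs·Σln g)/(n·Σ(s)² − (Σs)²) = (6·-9.5967 − 21.0000·0.0085)/177.0000 = -0.32632; ln C = (Σln g − k·Σs)/n = 1.14355, so C = exp(1.14355) = 3.13788.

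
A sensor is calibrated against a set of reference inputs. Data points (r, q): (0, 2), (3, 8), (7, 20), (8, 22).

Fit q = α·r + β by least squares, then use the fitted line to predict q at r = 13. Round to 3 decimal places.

q̂ = 34.976

The normal system MᵀM·[α, β]ᵀ = Mᵀq is [[122, 18]; [18, 4]]·[α, β]ᵀ = [340, 52]ᵀ.
Eliminating β: 4·(row 1) − 18·(row 2) gives 164·α = 4·340 − 18·52 = 424, so α = 106/41.
Then β = (52 − 18·(106/41))/4 = 56/41.
At r = 13: q̂ = (106/41)·(13) + (56/41)·(1) = 1434/41.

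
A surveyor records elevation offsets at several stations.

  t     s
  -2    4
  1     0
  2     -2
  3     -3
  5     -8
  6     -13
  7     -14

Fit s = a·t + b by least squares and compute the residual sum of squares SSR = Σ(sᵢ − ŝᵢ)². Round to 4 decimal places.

Compute the Gram sums: Σt·t = 128, Σt = 22, Σ1 = 7.
And Σt·s = -237, Σs = -36.
So XᵀX·[a, b]ᵀ = Xᵀs: [[128, 22]; [22, 7]]·[a, b]ᵀ = [-237, -36]ᵀ.
Δ = 128·7 − 22² = 412.
a = ((-237)·7 − 22·(-36))/412 = -867/412; b = (128·(-36) − 22·(-237))/412 = 303/206.
Residuals: -173/103, 261/412, 76/103, 759/412, 433/412, -190/103, -305/412; SSR = 5033/412.

SSR = 12.2160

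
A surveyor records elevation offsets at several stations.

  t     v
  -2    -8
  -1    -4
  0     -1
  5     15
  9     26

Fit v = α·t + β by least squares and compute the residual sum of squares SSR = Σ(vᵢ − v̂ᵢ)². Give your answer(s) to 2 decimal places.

Entries of AᵀA: Σt·t = 111, Σt = 11, Σ1 = 5.
Moment sums: Σt·v = 329, Σv = 28.
Normal equations: [[111, 11]; [11, 5]]·[α, β]ᵀ = [329, 28]ᵀ.
Determinant 111·5 − 11² = 434.
α = (329·5 − 11·28)/434 = 191/62; β = (111·28 − 11·329)/434 = -73/62.
Residuals: -41/62, 8/31, 11/62, 24/31, -17/31; SSR = 89/62.

SSR = 1.44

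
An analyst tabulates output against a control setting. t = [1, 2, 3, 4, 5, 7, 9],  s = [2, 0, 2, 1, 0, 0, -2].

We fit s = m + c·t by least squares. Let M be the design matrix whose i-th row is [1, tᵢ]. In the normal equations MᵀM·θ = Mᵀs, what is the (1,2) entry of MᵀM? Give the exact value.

31

Row 1 ↔ basis 1, column 2 ↔ basis t, so (MᵀM)_{1,2} = Σᵢ t = (1)·(1) + (1)·(2) + (1)·(3) + (1)·(4) + (1)·(5) + (1)·(7) + (1)·(9) = 31.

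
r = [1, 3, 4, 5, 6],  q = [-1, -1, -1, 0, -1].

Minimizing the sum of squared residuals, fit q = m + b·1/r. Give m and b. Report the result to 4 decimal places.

From the data, Σ1 = 5, Σ1/r = 39/20, Σ1/r·1/r = 4469/3600.
Moment sums: Σq = -4, Σ1/r·q = -7/4.
So AᵀA·[m, b]ᵀ = Aᵀq: [[5, 39/20]; [39/20, 4469/3600]]·[m, b]ᵀ = [-4, -7/4]ᵀ.
Δ = 5·(4469/3600) − (39/20)² = 541/225.
m = ((-4)·(4469/3600) − (39/20)·(-7/4))/(541/225) = -5591/8656; b = (5·(-7/4) − (39/20)·(-4))/(541/225) = -855/2164.

m = -0.6459, b = -0.3951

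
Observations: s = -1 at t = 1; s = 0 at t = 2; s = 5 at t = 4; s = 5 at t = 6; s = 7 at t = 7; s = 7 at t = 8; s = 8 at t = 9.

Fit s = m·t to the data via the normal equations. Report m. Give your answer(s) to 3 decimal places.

Entries of MᵀM: Σt·t = 251.
Moment sums: Σt·s = 226.
Normal equations: [[251]]·[m]ᵀ = [226]ᵀ.
Hence m = 226 / 251 ≈ 0.900398.

m = 0.900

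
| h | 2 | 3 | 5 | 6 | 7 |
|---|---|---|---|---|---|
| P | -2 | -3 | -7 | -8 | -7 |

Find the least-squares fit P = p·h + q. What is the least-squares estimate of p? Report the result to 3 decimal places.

Normal-equation sums: Σh·h = 123, Σh = 23, Σ1 = 5.
Moment sums: Σh·P = -145, ΣP = -27.
So XᵀX·[p, q]ᵀ = XᵀP: [[123, 23]; [23, 5]]·[p, q]ᵀ = [-145, -27]ᵀ.
Determinant 123·5 − 23² = 86.
p = ((-145)·5 − 23·(-27))/86 = -52/43; q = (123·(-27) − 23·(-145))/86 = 7/43.

p = -1.209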